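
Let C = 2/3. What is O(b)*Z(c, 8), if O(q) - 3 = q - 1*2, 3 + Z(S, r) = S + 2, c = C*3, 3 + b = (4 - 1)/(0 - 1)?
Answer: -5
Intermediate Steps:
C = ⅔ (C = 2*(⅓) = ⅔ ≈ 0.66667)
b = -6 (b = -3 + (4 - 1)/(0 - 1) = -3 + 3/(-1) = -3 + 3*(-1) = -3 - 3 = -6)
c = 2 (c = (⅔)*3 = 2)
Z(S, r) = -1 + S (Z(S, r) = -3 + (S + 2) = -3 + (2 + S) = -1 + S)
O(q) = 1 + q (O(q) = 3 + (q - 1*2) = 3 + (q - 2) = 3 + (-2 + q) = 1 + q)
O(b)*Z(c, 8) = (1 - 6)*(-1 + 2) = -5*1 = -5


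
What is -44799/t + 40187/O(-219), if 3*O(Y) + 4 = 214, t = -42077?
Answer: 242012047/420770 ≈ 575.17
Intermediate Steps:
O(Y) = 70 (O(Y) = -4/3 + (1/3)*214 = -4/3 + 214/3 = 70)
-44799/t + 40187/O(-219) = -44799/(-42077) + 40187/70 = -44799*(-1/42077) + 40187*(1/70) = 44799/42077 + 5741/10 = 242012047/420770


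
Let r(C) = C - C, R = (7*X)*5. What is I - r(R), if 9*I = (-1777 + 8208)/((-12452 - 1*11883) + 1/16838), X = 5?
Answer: -108285178/3687774561 ≈ -0.029363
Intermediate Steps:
R = 175 (R = (7*5)*5 = 35*5 = 175)
r(C) = 0
I = -108285178/3687774561 (I = ((-1777 + 8208)/((-12452 - 1*11883) + 1/16838))/9 = (6431/((-12452 - 11883) + 1/16838))/9 = (6431/(-24335 + 1/16838))/9 = (6431/(-409752729/16838))/9 = (6431*(-16838/409752729))/9 = (1/9)*(-108285178/409752729) = -108285178/3687774561 ≈ -0.029363)
I - r(R) = -108285178/3687774561 - 1*0 = -108285178/3687774561 + 0 = -108285178/3687774561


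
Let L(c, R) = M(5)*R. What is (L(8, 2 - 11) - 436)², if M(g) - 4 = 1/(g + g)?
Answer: 22363441/100 ≈ 2.2363e+5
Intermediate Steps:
M(g) = 4 + 1/(2*g) (M(g) = 4 + 1/(g + g) = 4 + 1/(2*g))
L(c, R) = 41*R/10 (L(c, R) = (4 + (½)/5)*R = (4 + (½)*(⅕))*R = (4 + ⅒)*R = 41*R/10)
(L(8, 2 - 11) - 436)² = (41*(2 - 11)/10 - 436)² = ((41/10)*(-9) - 436)² = (-369/10 - 436)² = (-4729/10)² = 22363441/100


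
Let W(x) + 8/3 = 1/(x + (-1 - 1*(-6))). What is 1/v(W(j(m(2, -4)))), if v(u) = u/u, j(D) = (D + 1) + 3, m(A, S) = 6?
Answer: 1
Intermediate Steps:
j(D) = 4 + D (j(D) = (1 + D) + 3 = 4 + D)
W(x) = -8/3 + 1/(5 + x) (W(x) = -8/3 + 1/(x + (-1 - 1*(-6))) = -8/3 + 1/(x + (-1 + 6)) = -8/3 + 1/(x + 5) = -8/3 + 1/(5 + x))
v(u) = 1
1/v(W(j(m(2, -4)))) = 1/1 = 1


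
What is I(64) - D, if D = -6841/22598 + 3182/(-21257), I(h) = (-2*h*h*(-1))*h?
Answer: 251850182107541/480365686 ≈ 5.2429e+5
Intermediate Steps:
I(h) = 2*h³ (I(h) = (-2*h²*(-1))*h = (-(-2)*h²)*h = (2*h²)*h = 2*h³)
D = -217325973/480365686 (D = -6841*1/22598 + 3182*(-1/21257) = -6841/22598 - 3182/21257 = -217325973/480365686 ≈ -0.45242)
I(64) - D = 2*64³ - 1*(-217325973/480365686) = 2*262144 + 217325973/480365686 = 524288 + 217325973/480365686 = 251850182107541/480365686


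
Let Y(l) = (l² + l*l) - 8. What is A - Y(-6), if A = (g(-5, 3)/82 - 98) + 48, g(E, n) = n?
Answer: -9345/82 ≈ -113.96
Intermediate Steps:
Y(l) = -8 + 2*l² (Y(l) = (l² + l²) - 8 = 2*l² - 8 = -8 + 2*l²)
A = -4097/82 (A = (3/82 - 98) + 48 = -8033/82 + 48 = -4097/82 ≈ -49.963)
A - Y(-6) = -4097/82 - (-8 + 2*(-6)²) = -4097/82 - (-8 + 2*36) = -4097/82 - (-8 + 72) = -4097/82 - 1*64 = -4097/82 - 64 = -9345/82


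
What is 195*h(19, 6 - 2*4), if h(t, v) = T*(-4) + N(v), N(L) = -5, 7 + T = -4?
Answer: 7605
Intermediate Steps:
T = -11 (T = -7 - 4 = -11)
h(t, v) = 39 (h(t, v) = -11*(-4) - 5 = 44 - 5 = 39)
195*h(19, 6 - 2*4) = 195*39 = 7605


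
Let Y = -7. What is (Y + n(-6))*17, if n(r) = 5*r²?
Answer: 2941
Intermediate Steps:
(Y + n(-6))*17 = (-7 + 5*(-6)²)*17 = (-7 + 5*36)*17 = (-7 + 180)*17 = 173*17 = 2941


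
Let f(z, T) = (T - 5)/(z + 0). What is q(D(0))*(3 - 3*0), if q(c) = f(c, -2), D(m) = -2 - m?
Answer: 21/2 ≈ 10.500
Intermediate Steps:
f(z, T) = (-5 + T)/z
q(c) = -7/c (q(c) = (-5 - 2)/c = -7/c)
q(D(0))*(3 - 3*0) = (-7/(-2 - 1*0))*(3 - 3*0) = (-7/(-2 + 0))*(3 + 0) = -7/(-2)*3 = -7*(-1/2)*3 = (7/2)*3 = 21/2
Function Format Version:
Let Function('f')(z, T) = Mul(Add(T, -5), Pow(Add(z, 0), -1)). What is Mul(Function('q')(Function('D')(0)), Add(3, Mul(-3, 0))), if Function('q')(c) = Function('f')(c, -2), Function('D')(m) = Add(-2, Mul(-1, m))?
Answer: Rational(21, 2) ≈ 10.500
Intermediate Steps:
Function('f')(z, T) = Mul(Pow(z, -1), Add(-5, T)) (Function('f')(z, T) = Mul(Add(-5, T), Pow(z, -1)) = Mul(Pow(z, -1), Add(-5, T)))
Function('q')(c) = Mul(-7, Pow(c, -1)) (Function('q')(c) = Mul(Pow(c, -1), Add(-5, -2)) = Mul(Pow(c, -1), -7) = Mul(-7, Pow(c, -1)))
Mul(Function('q')(Function('D')(0)), Add(3, Mul(-3, 0))) = Mul(Mul(-7, Pow(Add(-2, Mul(-1, 0)), -1)), Add(3, Mul(-3, 0))) = Mul(Mul(-7, Pow(Add(-2, 0), -1)), Add(3, 0)) = Mul(Mul(-7, Pow(-2, -1)), 3) = Mul(Mul(-7, Rational(-1, 2)), 3) = Mul(Rational(7, 2), 3) = Rational(21, 2)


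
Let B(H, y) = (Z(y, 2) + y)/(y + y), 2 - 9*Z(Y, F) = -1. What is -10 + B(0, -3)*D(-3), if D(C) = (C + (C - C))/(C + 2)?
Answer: -26/3 ≈ -8.6667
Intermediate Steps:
Z(Y, F) = ⅓ (Z(Y, F) = 2/9 - ⅑*(-1) = 2/9 + ⅑ = ⅓)
B(H, y) = (⅓ + y)/(2*y) (B(H, y) = (⅓ + y)/(y + y) = (⅓ + y)/((2*y)) = (⅓ + y)*(1/(2*y)) = (⅓ + y)/(2*y))
D(C) = C/(2 + C) (D(C) = (C + 0)/(2 + C) = C/(2 + C))
-10 + B(0, -3)*D(-3) = -10 + ((⅙)*(1 + 3*(-3))/(-3))*(-3/(2 - 3)) = -10 + ((⅙)*(-⅓)*(1 - 9))*(-3/(-1)) = -10 + ((⅙)*(-⅓)*(-8))*(-3*(-1)) = -10 + (4/9)*3 = -10 + 4/3 = -26/3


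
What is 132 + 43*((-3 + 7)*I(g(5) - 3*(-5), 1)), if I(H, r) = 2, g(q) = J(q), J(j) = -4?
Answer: 476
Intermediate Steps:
g(q) = -4
132 + 43*((-3 + 7)*I(g(5) - 3*(-5), 1)) = 132 + 43*((-3 + 7)*2) = 132 + 43*(4*2) = 132 + 43*8 = 132 + 344 = 476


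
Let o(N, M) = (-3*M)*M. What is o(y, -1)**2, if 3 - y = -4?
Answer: 9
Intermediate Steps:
y = 7 (y = 3 - 1*(-4) = 3 + 4 = 7)
o(N, M) = -3*M**2
o(y, -1)**2 = (-3*(-1)**2)**2 = (-3*1)**2 = (-3)**2 = 9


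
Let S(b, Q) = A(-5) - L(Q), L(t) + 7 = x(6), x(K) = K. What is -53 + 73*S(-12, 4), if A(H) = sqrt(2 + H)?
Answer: 20 + 73*I*sqrt(3) ≈ 20.0 + 126.44*I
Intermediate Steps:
L(t) = -1 (L(t) = -7 + 6 = -1)
S(b, Q) = 1 + I*sqrt(3) (S(b, Q) = sqrt(2 - 5) - 1*(-1) = sqrt(-3) + 1 = I*sqrt(3) + 1 = 1 + I*sqrt(3))
-53 + 73*S(-12, 4) = -53 + 73*(1 + I*sqrt(3)) = -53 + (73 + 73*I*sqrt(3)) = 20 + 73*I*sqrt(3)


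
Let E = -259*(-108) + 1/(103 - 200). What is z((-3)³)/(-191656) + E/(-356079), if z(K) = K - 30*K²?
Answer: 236298034063/6619733651928 ≈ 0.035696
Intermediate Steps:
E = 2713283/97 (E = 27972 + 1/(-97) = 27972 - 1/97 = 2713283/97 ≈ 27972.)
z(K) = K - 30*K²
z((-3)³)/(-191656) + E/(-356079) = ((-3)³*(1 - 30*(-3)³))/(-191656) + (2713283/97)/(-356079) = -27*(1 - 30*(-27))*(-1/191656) + (2713283/97)*(-1/356079) = -27*(1 + 810)*(-1/191656) - 2713283/34539663 = -27*811*(-1/191656) - 2713283/34539663 = -21897*(-1/191656) - 2713283/34539663 = 21897/191656 - 2713283/34539663 = 236298034063/6619733651928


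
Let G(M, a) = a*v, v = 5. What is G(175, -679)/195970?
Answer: -679/39194 ≈ -0.017324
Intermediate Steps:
G(M, a) = 5*a (G(M, a) = a*5 = 5*a)
G(175, -679)/195970 = (5*(-679))/195970 = -3395*1/195970 = -679/39194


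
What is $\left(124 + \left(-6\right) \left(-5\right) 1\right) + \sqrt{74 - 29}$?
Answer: $154 + 3 \sqrt{5} \approx 160.71$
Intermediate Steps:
$\left(124 + \left(-6\right) \left(-5\right) 1\right) + \sqrt{74 - 29} = \left(124 + 30 \cdot 1\right) + \sqrt{45} = \left(124 + 30\right) + 3 \sqrt{5} = 154 + 3 \sqrt{5}$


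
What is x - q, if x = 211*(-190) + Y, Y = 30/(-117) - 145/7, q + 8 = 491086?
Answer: -145014589/273 ≈ -5.3119e+5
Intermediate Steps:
q = 491078 (q = -8 + 491086 = 491078)
Y = -5725/273 (Y = 30*(-1/117) - 145*1/7 = -10/39 - 145/7 = -5725/273 ≈ -20.971)
x = -10950295/273 (x = 211*(-190) - 5725/273 = -40090 - 5725/273 = -10950295/273 ≈ -40111.)
x - q = -10950295/273 - 1*491078 = -10950295/273 - 491078 = -145014589/273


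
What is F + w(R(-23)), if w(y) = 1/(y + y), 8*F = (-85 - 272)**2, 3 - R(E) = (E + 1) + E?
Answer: 1529389/96 ≈ 15931.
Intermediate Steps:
R(E) = 2 - 2*E (R(E) = 3 - ((E + 1) + E) = 3 - ((1 + E) + E) = 3 - (1 + 2*E) = 3 + (-1 - 2*E) = 2 - 2*E)
F = 127449/8 (F = (-85 - 272)**2/8 = (1/8)*(-357)**2 = (1/8)*127449 = 127449/8 ≈ 15931.)
w(y) = 1/(2*y)
F + w(R(-23)) = 127449/8 + 1/(2*(2 - 2*(-23))) = 127449/8 + 1/(2*(2 + 46)) = 127449/8 + (1/2)/48 = 127449/8 + (1/2)*(1/48) = 127449/8 + 1/96 = 1529389/96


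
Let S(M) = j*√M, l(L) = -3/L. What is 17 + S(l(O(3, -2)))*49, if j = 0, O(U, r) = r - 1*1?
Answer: 17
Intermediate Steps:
O(U, r) = -1 + r (O(U, r) = r - 1 = -1 + r)
S(M) = 0 (S(M) = 0*√M = 0)
17 + S(l(O(3, -2)))*49 = 17 + 0*49 = 17 + 0 = 17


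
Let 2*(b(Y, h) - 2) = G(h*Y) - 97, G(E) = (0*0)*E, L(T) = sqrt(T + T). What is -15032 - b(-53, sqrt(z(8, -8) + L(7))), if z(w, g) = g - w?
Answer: -29971/2 ≈ -14986.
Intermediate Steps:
L(T) = sqrt(2)*sqrt(T) (L(T) = sqrt(2*T) = sqrt(2)*sqrt(T))
G(E) = 0 (G(E) = 0*E = 0)
b(Y, h) = -93/2 (b(Y, h) = 2 + (0 - 97)/2 = 2 + (1/2)*(-97) = 2 - 97/2 = -93/2)
-15032 - b(-53, sqrt(z(8, -8) + L(7))) = -15032 - 1*(-93/2) = -15032 + 93/2 = -29971/2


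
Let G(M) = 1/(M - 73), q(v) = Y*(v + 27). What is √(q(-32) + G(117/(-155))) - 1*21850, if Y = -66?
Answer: -21850 + √10781533490/5716 ≈ -21832.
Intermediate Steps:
q(v) = -1782 - 66*v (q(v) = -66*(v + 27) = -66*(27 + v) = -1782 - 66*v)
G(M) = 1/(-73 + M)
√(q(-32) + G(117/(-155))) - 1*21850 = √((-1782 - 66*(-32)) + 1/(-73 + 117/(-155))) - 1*21850 = √((-1782 + 2112) + 1/(-73 + 117*(-1/155))) - 21850 = √(330 + 1/(-73 - 117/155)) - 21850 = √(330 + 1/(-11432/155)) - 21850 = √(330 - 155/11432) - 21850 = √(3772405/11432) - 21850 = √10781533490/5716 - 21850 = -21850 + √10781533490/5716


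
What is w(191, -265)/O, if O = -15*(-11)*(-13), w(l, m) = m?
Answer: 53/429 ≈ 0.12354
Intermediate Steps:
O = -2145 (O = 165*(-13) = -2145)
w(191, -265)/O = -265/(-2145) = -265*(-1/2145) = 53/429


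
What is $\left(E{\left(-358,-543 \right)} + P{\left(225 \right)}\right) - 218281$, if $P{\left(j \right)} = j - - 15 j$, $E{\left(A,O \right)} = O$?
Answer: $-215224$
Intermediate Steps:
$P{\left(j \right)} = 16 j$ ($P{\left(j \right)} = j + 15 j = 16 j$)
$\left(E{\left(-358,-543 \right)} + P{\left(225 \right)}\right) - 218281 = \left(-543 + 16 \cdot 225\right) - 218281 = \left(-543 + 3600\right) - 218281 = 3057 - 218281 = -215224$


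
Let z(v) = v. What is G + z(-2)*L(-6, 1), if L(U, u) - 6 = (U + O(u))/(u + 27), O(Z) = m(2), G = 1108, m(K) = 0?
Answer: 7675/7 ≈ 1096.4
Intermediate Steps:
O(Z) = 0
L(U, u) = 6 + U/(27 + u) (L(U, u) = 6 + (U + 0)/(u + 27) = 6 + U/(27 + u))
G + z(-2)*L(-6, 1) = 1108 - 2*(162 - 6 + 6*1)/(27 + 1) = 1108 - 2*(162 - 6 + 6)/28 = 1108 - 162/14 = 1108 - 2*81/14 = 1108 - 81/7 = 7675/7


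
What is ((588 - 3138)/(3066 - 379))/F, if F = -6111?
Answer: 850/5473419 ≈ 0.00015530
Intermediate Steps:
((588 - 3138)/(3066 - 379))/F = ((588 - 3138)/(3066 - 379))/(-6111) = -2550/2687*(-1/6111) = 850/5473419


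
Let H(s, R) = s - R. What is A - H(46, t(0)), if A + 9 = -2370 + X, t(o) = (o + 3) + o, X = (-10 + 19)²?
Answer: -2341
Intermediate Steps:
X = 81 (X = 9² = 81)
t(o) = 3 + 2*o (t(o) = (3 + o) + o = 3 + 2*o)
A = -2298 (A = -9 + (-2370 + 81) = -9 - 2289 = -2298)
A - H(46, t(0)) = -2298 - (46 - (3 + 2*0)) = -2298 - (46 - (3 + 0)) = -2298 - (46 - 1*3) = -2298 - (46 - 3) = -2298 - 1*43 = -2298 - 43 = -2341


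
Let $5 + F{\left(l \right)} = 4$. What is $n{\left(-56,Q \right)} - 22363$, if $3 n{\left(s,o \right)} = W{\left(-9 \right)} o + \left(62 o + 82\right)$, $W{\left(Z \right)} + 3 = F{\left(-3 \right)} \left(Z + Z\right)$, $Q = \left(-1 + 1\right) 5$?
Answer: $- \frac{67007}{3} \approx -22336.0$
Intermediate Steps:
$Q = 0$ ($Q = 0 \cdot 5 = 0$)
$F{\left(l \right)} = -1$ ($F{\left(l \right)} = -5 + 4 = -1$)
$W{\left(Z \right)} = -3 - 2 Z$ ($W{\left(Z \right)} = -3 - \left(Z + Z\right) = -3 - 2 Z$)
$n{\left(s,o \right)} = \frac{82}{3} + \frac{77 o}{3}$ ($n{\left(s,o \right)} = \frac{\left(-3 - -18\right) o + \left(62 o + 82\right)}{3} = \frac{\left(-3 + 18\right) o + \left(82 + 62 o\right)}{3} = \frac{15 o + \left(82 + 62 o\right)}{3} = \frac{82 + 77 o}{3} = \frac{82}{3} + \frac{77 o}{3}$)
$n{\left(-56,Q \right)} - 22363 = \left(\frac{82}{3} + \frac{77}{3} \cdot 0\right) - 22363 = \left(\frac{82}{3} + 0\right) - 22363 = \frac{82}{3} - 22363 = - \frac{67007}{3}$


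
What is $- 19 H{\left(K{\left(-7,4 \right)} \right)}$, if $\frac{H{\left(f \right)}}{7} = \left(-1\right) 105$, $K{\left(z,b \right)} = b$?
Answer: $13965$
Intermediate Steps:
$H{\left(f \right)} = -735$ ($H{\left(f \right)} = 7 \left(\left(-1\right) 105\right) = 7 \left(-105\right) = -735$)
$- 19 H{\left(K{\left(-7,4 \right)} \right)} = \left(-19\right) \left(-735\right) = 13965$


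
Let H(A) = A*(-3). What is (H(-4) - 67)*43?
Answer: -2365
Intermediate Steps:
H(A) = -3*A
(H(-4) - 67)*43 = (-3*(-4) - 67)*43 = (12 - 67)*43 = -55*43 = -2365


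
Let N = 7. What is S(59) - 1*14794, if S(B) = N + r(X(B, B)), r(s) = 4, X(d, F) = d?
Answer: -14783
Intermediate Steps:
S(B) = 11 (S(B) = 7 + 4 = 11)
S(59) - 1*14794 = 11 - 1*14794 = 11 - 14794 = -14783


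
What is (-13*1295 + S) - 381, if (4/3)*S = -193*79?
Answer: -114605/4 ≈ -28651.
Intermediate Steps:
S = -45741/4 (S = 3*(-193*79)/4 = (¾)*(-15247) = -45741/4 ≈ -11435.)
(-13*1295 + S) - 381 = (-13*1295 - 45741/4) - 381 = (-16835 - 45741/4) - 381 = -113081/4 - 381 = -114605/4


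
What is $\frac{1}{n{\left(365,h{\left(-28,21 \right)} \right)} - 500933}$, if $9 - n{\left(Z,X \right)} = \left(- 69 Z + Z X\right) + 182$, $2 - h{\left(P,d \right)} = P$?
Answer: $- \frac{1}{486871} \approx -2.0539 \cdot 10^{-6}$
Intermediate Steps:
$h{\left(P,d \right)} = 2 - P$
$n{\left(Z,X \right)} = -173 + 69 Z - X Z$ ($n{\left(Z,X \right)} = 9 - \left(\left(- 69 Z + Z X\right) + 182\right) = 9 - \left(\left(- 69 Z + X Z\right) + 182\right) = 9 - \left(182 - 69 Z + X Z\right) = -173 + 69 Z - X Z$)
$\frac{1}{n{\left(365,h{\left(-28,21 \right)} \right)} - 500933} = \frac{1}{\left(-173 + 69 \cdot 365 - \left(2 - -28\right) 365\right) - 500933} = \frac{1}{\left(-173 + 25185 - \left(2 + 28\right) 365\right) - 500933} = \frac{1}{\left(-173 + 25185 - 30 \cdot 365\right) - 500933} = \frac{1}{\left(-173 + 25185 - 10950\right) - 500933} = \frac{1}{14062 - 500933} = \frac{1}{-486871} = - \frac{1}{486871}$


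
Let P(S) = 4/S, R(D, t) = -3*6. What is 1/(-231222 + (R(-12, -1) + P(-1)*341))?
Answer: -1/232604 ≈ -4.2992e-6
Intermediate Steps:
R(D, t) = -18
1/(-231222 + (R(-12, -1) + P(-1)*341)) = 1/(-231222 + (-18 + (4/(-1))*341)) = 1/(-231222 + (-18 + (4*(-1))*341)) = 1/(-231222 + (-18 - 4*341)) = 1/(-231222 + (-18 - 1364)) = 1/(-231222 - 1382) = 1/(-232604) = -1/232604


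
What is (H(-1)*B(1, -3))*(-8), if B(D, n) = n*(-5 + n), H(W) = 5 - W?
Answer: -1152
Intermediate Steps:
(H(-1)*B(1, -3))*(-8) = ((5 - 1*(-1))*(-3*(-5 - 3)))*(-8) = ((5 + 1)*(-3*(-8)))*(-8) = (6*24)*(-8) = 144*(-8) = -1152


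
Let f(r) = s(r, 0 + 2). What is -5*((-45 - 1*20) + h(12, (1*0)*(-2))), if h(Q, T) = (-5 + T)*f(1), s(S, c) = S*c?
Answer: 375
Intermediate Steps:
f(r) = 2*r (f(r) = r*(0 + 2) = r*2 = 2*r)
h(Q, T) = -10 + 2*T (h(Q, T) = (-5 + T)*(2*1) = (-5 + T)*2 = -10 + 2*T)
-5*((-45 - 1*20) + h(12, (1*0)*(-2))) = -5*((-45 - 1*20) + (-10 + 2*((1*0)*(-2)))) = -5*((-45 - 20) + (-10 + 2*(0*(-2)))) = -5*(-65 + (-10 + 2*0)) = -5*(-65 + (-10 + 0)) = -5*(-65 - 10) = -5*(-75) = 375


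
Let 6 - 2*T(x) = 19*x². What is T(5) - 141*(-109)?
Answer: 30269/2 ≈ 15135.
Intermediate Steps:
T(x) = 3 - 19*x²/2
T(5) - 141*(-109) = (3 - 19/2*5²) - 141*(-109) = (3 - 19/2*25) + 15369 = (3 - 475/2) + 15369 = -469/2 + 15369 = 30269/2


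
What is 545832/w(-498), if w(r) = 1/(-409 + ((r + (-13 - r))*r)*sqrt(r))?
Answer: -223245288 + 3533716368*I*sqrt(498) ≈ -2.2325e+8 + 7.8858e+10*I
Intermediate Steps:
w(r) = 1/(-409 - 13*r**(3/2)) (w(r) = 1/(-409 + (-13*r)*sqrt(r)) = 1/(-409 - 13*r**(3/2)))
545832/w(-498) = 545832/((-1/(409 + 13*(-498)**(3/2)))) = 545832/((-1/(409 + 13*(-498*I*sqrt(498))))) = 545832/((-1/(409 - 6474*I*sqrt(498)))) = 545832*(-409 + 6474*I*sqrt(498)) = -223245288 + 3533716368*I*sqrt(498)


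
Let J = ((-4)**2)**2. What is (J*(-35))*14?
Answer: -125440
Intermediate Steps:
J = 256 (J = 16**2 = 256)
(J*(-35))*14 = (256*(-35))*14 = -8960*14 = -125440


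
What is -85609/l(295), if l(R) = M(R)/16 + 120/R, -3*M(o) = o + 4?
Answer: 242444688/16489 ≈ 14703.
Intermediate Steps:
M(o) = -4/3 - o/3 (M(o) = -(o + 4)/3 = -(4 + o)/3 = -4/3 - o/3)
l(R) = -1/12 + 120/R - R/48 (l(R) = (-4/3 - R/3)/16 + 120/R = (-4/3 - R/3)*(1/16) + 120/R = (-1/12 - R/48) + 120/R = -1/12 + 120/R - R/48)
-85609/l(295) = -85609*14160/(5760 - 1*295*(4 + 295)) = -85609*14160/(5760 - 1*295*299) = -85609*14160/(5760 - 88205) = -85609/((1/48)*(1/295)*(-82445)) = -85609/(-16489/2832) = -85609*(-2832/16489) = 242444688/16489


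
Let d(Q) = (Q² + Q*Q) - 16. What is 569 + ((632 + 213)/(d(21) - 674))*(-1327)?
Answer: -1012067/192 ≈ -5271.2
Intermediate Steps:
d(Q) = -16 + 2*Q² (d(Q) = (Q² + Q²) - 16 = 2*Q² - 16 = -16 + 2*Q²)
569 + ((632 + 213)/(d(21) - 674))*(-1327) = 569 + ((632 + 213)/((-16 + 2*21²) - 674))*(-1327) = 569 + (845/((-16 + 2*441) - 674))*(-1327) = 569 + (845/((-16 + 882) - 674))*(-1327) = 569 + (845/(866 - 674))*(-1327) = 569 + (845/192)*(-1327) = 569 - 1121315/192 = -1012067/192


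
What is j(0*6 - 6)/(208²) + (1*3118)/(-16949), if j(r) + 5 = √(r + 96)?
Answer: -134981897/733281536 + 3*√10/43264 ≈ -0.18386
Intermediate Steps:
j(r) = -5 + √(96 + r) (j(r) = -5 + √(r + 96) = -5 + √(96 + r))
j(0*6 - 6)/(208²) + (1*3118)/(-16949) = (-5 + √(96 + (0*6 - 6)))/(208²) + (1*3118)/(-16949) = (-5 + √(96 + (0 - 6)))/43264 + 3118*(-1/16949) = (-5 + √(96 - 6))*(1/43264) - 3118/16949 = (-5 + √90)*(1/43264) - 3118/16949 = (-5 + 3*√10)*(1/43264) - 3118/16949 = (-5/43264 + 3*√10/43264) - 3118/16949 = -134981897/733281536 + 3*√10/43264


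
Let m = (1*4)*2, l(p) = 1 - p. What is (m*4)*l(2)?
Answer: -32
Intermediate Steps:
m = 8 (m = 4*2 = 8)
(m*4)*l(2) = (8*4)*(1 - 1*2) = 32*(1 - 2) = 32*(-1) = -32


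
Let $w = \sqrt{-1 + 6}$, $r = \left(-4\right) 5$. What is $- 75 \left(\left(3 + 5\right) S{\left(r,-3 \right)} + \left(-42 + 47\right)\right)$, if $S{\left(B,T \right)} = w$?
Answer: $-375 - 600 \sqrt{5} \approx -1716.6$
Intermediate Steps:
$r = -20$
$w = \sqrt{5} \approx 2.2361$
$S{\left(B,T \right)} = \sqrt{5}$
$- 75 \left(\left(3 + 5\right) S{\left(r,-3 \right)} + \left(-42 + 47\right)\right) = - 75 \left(\left(3 + 5\right) \sqrt{5} + \left(-42 + 47\right)\right) = - 75 \left(8 \sqrt{5} + 5\right) = - 75 \left(5 + 8 \sqrt{5}\right) = -375 - 600 \sqrt{5}$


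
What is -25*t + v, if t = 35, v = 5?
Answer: -870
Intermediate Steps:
-25*t + v = -25*35 + 5 = -875 + 5 = -870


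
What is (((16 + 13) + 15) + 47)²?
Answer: 8281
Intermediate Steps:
(((16 + 13) + 15) + 47)² = ((29 + 15) + 47)² = (44 + 47)² = 91² = 8281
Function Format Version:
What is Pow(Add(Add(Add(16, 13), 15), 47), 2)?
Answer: 8281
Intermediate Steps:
Pow(Add(Add(Add(16, 13), 15), 47), 2) = Pow(Add(Add(29, 15), 47), 2) = Pow(Add(44, 47), 2) = Pow(91, 2) = 8281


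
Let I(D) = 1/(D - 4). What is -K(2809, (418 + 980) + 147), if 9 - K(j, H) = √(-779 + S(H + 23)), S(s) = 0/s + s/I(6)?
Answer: -9 + √2357 ≈ 39.549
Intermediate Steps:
I(D) = 1/(-4 + D)
S(s) = 2*s (S(s) = 0/s + s/(1/(-4 + 6)) = 0 + s/(1/2) = 0 + s/(½) = 0 + s*2 = 0 + 2*s = 2*s)
K(j, H) = 9 - √(-733 + 2*H) (K(j, H) = 9 - √(-779 + 2*(H + 23)) = 9 - √(-779 + 2*(23 + H)) = 9 - √(-779 + (46 + 2*H)) = 9 - √(-733 + 2*H))
-K(2809, (418 + 980) + 147) = -(9 - √(-733 + 2*((418 + 980) + 147))) = -(9 - √(-733 + 2*(1398 + 147))) = -(9 - √(-733 + 2*1545)) = -(9 - √(-733 + 3090)) = -(9 - √2357) = -9 + √2357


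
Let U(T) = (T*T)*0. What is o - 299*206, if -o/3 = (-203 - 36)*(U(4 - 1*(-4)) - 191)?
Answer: -198541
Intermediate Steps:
U(T) = 0 (U(T) = T²*0 = 0)
o = -136947 (o = -3*(-203 - 36)*(0 - 191) = -(-717)*(-191) = -3*45649 = -136947)
o - 299*206 = -136947 - 299*206 = -136947 - 61594 = -198541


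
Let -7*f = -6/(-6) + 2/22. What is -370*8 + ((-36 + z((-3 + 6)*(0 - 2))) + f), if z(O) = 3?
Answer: -230473/77 ≈ -2993.2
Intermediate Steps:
f = -12/77 (f = -(-6/(-6) + 2/22)/7 = -(-6*(-1/6) + 2*(1/22))/7 = -(1 + 1/11)/7 = -1/7*12/11 = -12/77 ≈ -0.15584)
-370*8 + ((-36 + z((-3 + 6)*(0 - 2))) + f) = -370*8 + ((-36 + 3) - 12/77) = -74*40 + (-33 - 12/77) = -2960 - 2553/77 = -230473/77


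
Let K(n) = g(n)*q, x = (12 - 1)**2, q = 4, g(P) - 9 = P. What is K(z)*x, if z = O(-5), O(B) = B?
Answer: 1936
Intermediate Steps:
g(P) = 9 + P
z = -5
x = 121 (x = 11**2 = 121)
K(n) = 36 + 4*n (K(n) = (9 + n)*4 = 36 + 4*n)
K(z)*x = (36 + 4*(-5))*121 = (36 - 20)*121 = 16*121 = 1936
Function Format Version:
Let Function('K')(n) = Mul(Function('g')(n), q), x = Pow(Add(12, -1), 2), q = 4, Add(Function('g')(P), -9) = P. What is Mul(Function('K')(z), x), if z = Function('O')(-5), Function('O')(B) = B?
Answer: 1936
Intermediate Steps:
Function('g')(P) = Add(9, P)
z = -5
x = 121 (x = Pow(11, 2) = 121)
Function('K')(n) = Add(36, Mul(4, n)) (Function('K')(n) = Mul(Add(9, n), 4) = Add(36, Mul(4, n)))
Mul(Function('K')(z), x) = Mul(Add(36, Mul(4, -5)), 121) = Mul(Add(36, -20), 121) = Mul(16, 121) = 1936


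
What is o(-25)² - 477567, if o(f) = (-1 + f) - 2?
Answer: -476783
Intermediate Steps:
o(f) = -3 + f
o(-25)² - 477567 = (-3 - 25)² - 477567 = (-28)² - 477567 = 784 - 477567 = -476783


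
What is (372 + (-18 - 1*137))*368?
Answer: 79856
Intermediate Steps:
(372 + (-18 - 1*137))*368 = (372 + (-18 - 137))*368 = (372 - 155)*368 = 217*368 = 79856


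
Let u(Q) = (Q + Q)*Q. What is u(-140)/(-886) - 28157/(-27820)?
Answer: -532798449/12324260 ≈ -43.232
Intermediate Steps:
u(Q) = 2*Q**2 (u(Q) = (2*Q)*Q = 2*Q**2)
u(-140)/(-886) - 28157/(-27820) = (2*(-140)**2)/(-886) - 28157/(-27820) = (2*19600)*(-1/886) - 28157*(-1/27820) = 39200*(-1/886) + 28157/27820 = -19600/443 + 28157/27820 = -532798449/12324260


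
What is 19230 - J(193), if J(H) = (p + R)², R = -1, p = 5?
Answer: 19214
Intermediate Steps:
J(H) = 16 (J(H) = (5 - 1)² = 4² = 16)
19230 - J(193) = 19230 - 1*16 = 19230 - 16 = 19214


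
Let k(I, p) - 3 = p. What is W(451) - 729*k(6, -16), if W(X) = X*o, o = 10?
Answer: 13987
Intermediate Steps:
k(I, p) = 3 + p
W(X) = 10*X (W(X) = X*10 = 10*X)
W(451) - 729*k(6, -16) = 10*451 - 729*(3 - 16) = 4510 - 729*(-13) = 4510 + 9477 = 13987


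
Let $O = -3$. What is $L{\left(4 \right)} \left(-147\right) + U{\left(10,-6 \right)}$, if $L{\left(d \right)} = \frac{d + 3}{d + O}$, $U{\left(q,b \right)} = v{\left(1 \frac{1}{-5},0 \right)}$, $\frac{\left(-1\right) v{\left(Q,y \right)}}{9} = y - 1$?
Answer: $-1020$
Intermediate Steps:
$v{\left(Q,y \right)} = 9 - 9 y$ ($v{\left(Q,y \right)} = - 9 \left(y - 1\right) = - 9 \left(-1 + y\right) = 9 - 9 y$)
$U{\left(q,b \right)} = 9$ ($U{\left(q,b \right)} = 9 - 0 = 9 + 0 = 9$)
$L{\left(d \right)} = \frac{3 + d}{-3 + d}$ ($L{\left(d \right)} = \frac{d + 3}{d - 3} = \frac{3 + d}{-3 + d}$)
$L{\left(4 \right)} \left(-147\right) + U{\left(10,-6 \right)} = \frac{3 + 4}{-3 + 4} \left(-147\right) + 9 = 1^{-1} \cdot 7 \left(-147\right) + 9 = 1 \cdot 7 \left(-147\right) + 9 = 7 \left(-147\right) + 9 = -1029 + 9 = -1020$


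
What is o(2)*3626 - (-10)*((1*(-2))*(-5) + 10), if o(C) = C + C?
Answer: 14704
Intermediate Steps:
o(C) = 2*C
o(2)*3626 - (-10)*((1*(-2))*(-5) + 10) = (2*2)*3626 - (-10)*((1*(-2))*(-5) + 10) = 4*3626 - (-10)*(-2*(-5) + 10) = 14504 - (-10)*(10 + 10) = 14504 - (-10)*20 = 14504 - 1*(-200) = 14504 + 200 = 14704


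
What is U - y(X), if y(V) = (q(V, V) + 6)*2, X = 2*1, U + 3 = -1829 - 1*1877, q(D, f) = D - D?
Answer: -3721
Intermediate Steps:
q(D, f) = 0
U = -3709 (U = -3 + (-1829 - 1*1877) = -3 + (-1829 - 1877) = -3 - 3706 = -3709)
X = 2
y(V) = 12 (y(V) = (0 + 6)*2 = 6*2 = 12)
U - y(X) = -3709 - 1*12 = -3709 - 12 = -3721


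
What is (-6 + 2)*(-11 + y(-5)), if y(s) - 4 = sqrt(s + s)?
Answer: 28 - 4*I*sqrt(10) ≈ 28.0 - 12.649*I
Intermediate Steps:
y(s) = 4 + sqrt(2)*sqrt(s) (y(s) = 4 + sqrt(s + s) = 4 + sqrt(2*s) = 4 + sqrt(2)*sqrt(s))
(-6 + 2)*(-11 + y(-5)) = (-6 + 2)*(-11 + (4 + sqrt(2)*sqrt(-5))) = -4*(-11 + (4 + sqrt(2)*(I*sqrt(5)))) = -4*(-11 + (4 + I*sqrt(10))) = -4*(-7 + I*sqrt(10)) = 28 - 4*I*sqrt(10)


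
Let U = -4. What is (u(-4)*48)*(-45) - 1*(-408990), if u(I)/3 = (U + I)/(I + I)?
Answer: 402510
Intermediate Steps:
u(I) = 3*(-4 + I)/(2*I) (u(I) = 3*((-4 + I)/(I + I)) = 3*((-4 + I)/((2*I))) = 3*((-4 + I)*(1/(2*I))) = 3*((-4 + I)/(2*I)) = 3*(-4 + I)/(2*I))
(u(-4)*48)*(-45) - 1*(-408990) = ((3/2 - 6/(-4))*48)*(-45) - 1*(-408990) = ((3/2 - 6*(-1/4))*48)*(-45) + 408990 = ((3/2 + 3/2)*48)*(-45) + 408990 = (3*48)*(-45) + 408990 = 144*(-45) + 408990 = -6480 + 408990 = 402510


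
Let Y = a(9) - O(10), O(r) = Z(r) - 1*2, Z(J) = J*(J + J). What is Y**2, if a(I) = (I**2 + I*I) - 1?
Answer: 1369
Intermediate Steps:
a(I) = -1 + 2*I**2 (a(I) = (I**2 + I**2) - 1 = 2*I**2 - 1 = -1 + 2*I**2)
Z(J) = 2*J**2 (Z(J) = J*(2*J) = 2*J**2)
O(r) = -2 + 2*r**2 (O(r) = 2*r**2 - 1*2 = 2*r**2 - 2 = -2 + 2*r**2)
Y = -37 (Y = (-1 + 2*9**2) - (-2 + 2*10**2) = (-1 + 2*81) - (-2 + 2*100) = (-1 + 162) - (-2 + 200) = 161 - 1*198 = 161 - 198 = -37)
Y**2 = (-37)**2 = 1369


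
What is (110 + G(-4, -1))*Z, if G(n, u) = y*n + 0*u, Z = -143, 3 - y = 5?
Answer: -16874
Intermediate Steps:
y = -2 (y = 3 - 1*5 = 3 - 5 = -2)
G(n, u) = -2*n (G(n, u) = -2*n + 0*u = -2*n + 0 = -2*n)
(110 + G(-4, -1))*Z = (110 - 2*(-4))*(-143) = (110 + 8)*(-143) = 118*(-143) = -16874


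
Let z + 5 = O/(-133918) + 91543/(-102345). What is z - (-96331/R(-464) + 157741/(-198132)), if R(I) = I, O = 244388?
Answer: -3754395953700528021/17500308017238640 ≈ -214.53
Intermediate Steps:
z = -52900166942/6852918855 (z = -5 + (244388/(-133918) + 91543/(-102345)) = -5 + (244388*(-1/133918) + 91543*(-1/102345)) = -5 + (-122194/66959 - 91543/102345) = -5 - 18635572667/6852918855 = -52900166942/6852918855 ≈ -7.7194)
z - (-96331/R(-464) + 157741/(-198132)) = -52900166942/6852918855 - (-96331/(-464) + 157741/(-198132)) = -52900166942/6852918855 - (-96331*(-1/464) + 157741*(-1/198132)) = -52900166942/6852918855 - (96331/464 - 157741/198132) = -52900166942/6852918855 - 1*4753265467/22983312 = -52900166942/6852918855 - 4753265467/22983312 = -3754395953700528021/17500308017238640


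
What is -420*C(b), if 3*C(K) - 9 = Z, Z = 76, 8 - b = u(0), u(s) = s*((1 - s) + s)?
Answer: -11900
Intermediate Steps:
u(s) = s (u(s) = s*1 = s)
b = 8 (b = 8 - 1*0 = 8 + 0 = 8)
C(K) = 85/3 (C(K) = 3 + (⅓)*76 = 3 + 76/3 = 85/3)
-420*C(b) = -420*85/3 = -11900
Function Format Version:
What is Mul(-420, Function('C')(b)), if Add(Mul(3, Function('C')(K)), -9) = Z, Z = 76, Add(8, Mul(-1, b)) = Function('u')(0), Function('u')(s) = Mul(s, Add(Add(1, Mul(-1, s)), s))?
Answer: -11900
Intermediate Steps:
Function('u')(s) = s (Function('u')(s) = Mul(s, 1) = s)
b = 8 (b = Add(8, Mul(-1, 0)) = Add(8, 0) = 8)
Function('C')(K) = Rational(85, 3) (Function('C')(K) = Add(3, Mul(Rational(1, 3), 76)) = Add(3, Rational(76, 3)) = Rational(85, 3))
Mul(-420, Function('C')(b)) = Mul(-420, Rational(85, 3)) = -11900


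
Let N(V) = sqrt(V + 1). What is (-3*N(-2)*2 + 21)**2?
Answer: 405 - 252*I ≈ 405.0 - 252.0*I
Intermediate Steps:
N(V) = sqrt(1 + V)
(-3*N(-2)*2 + 21)**2 = (-3*sqrt(1 - 2)*2 + 21)**2 = (-3*I*2 + 21)**2 = (-6*I + 21)**2 = (21 - 6*I)**2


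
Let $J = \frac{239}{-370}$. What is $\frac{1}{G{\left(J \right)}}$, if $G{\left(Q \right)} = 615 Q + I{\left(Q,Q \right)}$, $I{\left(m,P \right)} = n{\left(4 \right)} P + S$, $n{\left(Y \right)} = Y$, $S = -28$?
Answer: $- \frac{370}{158301} \approx -0.0023373$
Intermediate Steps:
$I{\left(m,P \right)} = -28 + 4 P$ ($I{\left(m,P \right)} = 4 P - 28 = -28 + 4 P$)
$J = - \frac{239}{370}$ ($J = 239 \left(- \frac{1}{370}\right) = - \frac{239}{370} \approx -0.64595$)
$G{\left(Q \right)} = -28 + 619 Q$ ($G{\left(Q \right)} = 615 Q + \left(-28 + 4 Q\right) = -28 + 619 Q$)
$\frac{1}{G{\left(J \right)}} = \frac{1}{-28 + 619 \left(- \frac{239}{370}\right)} = \frac{1}{-28 - \frac{147941}{370}} = \frac{1}{- \frac{158301}{370}} = - \frac{370}{158301}$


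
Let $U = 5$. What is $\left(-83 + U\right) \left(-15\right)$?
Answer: $1170$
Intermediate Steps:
$\left(-83 + U\right) \left(-15\right) = \left(-83 + 5\right) \left(-15\right) = \left(-78\right) \left(-15\right) = 1170$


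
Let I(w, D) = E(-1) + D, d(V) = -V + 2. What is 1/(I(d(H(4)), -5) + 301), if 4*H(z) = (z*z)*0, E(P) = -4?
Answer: 1/292 ≈ 0.0034247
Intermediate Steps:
H(z) = 0 (H(z) = ((z*z)*0)/4 = (z**2*0)/4 = (1/4)*0 = 0)
d(V) = 2 - V
I(w, D) = -4 + D
1/(I(d(H(4)), -5) + 301) = 1/((-4 - 5) + 301) = 1/(-9 + 301) = 1/292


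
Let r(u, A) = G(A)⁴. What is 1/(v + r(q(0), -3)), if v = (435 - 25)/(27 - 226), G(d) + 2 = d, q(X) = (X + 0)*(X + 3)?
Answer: 199/123965 ≈ 0.0016053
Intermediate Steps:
q(X) = X*(3 + X)
G(d) = -2 + d
r(u, A) = (-2 + A)⁴
v = -410/199 (v = 410/(-199) = 410*(-1/199) = -410/199 ≈ -2.0603)
1/(v + r(q(0), -3)) = 1/(-410/199 + (-2 - 3)⁴) = 1/(-410/199 + (-5)⁴) = 1/(-410/199 + 625) = 1/(123965/199) = 199/123965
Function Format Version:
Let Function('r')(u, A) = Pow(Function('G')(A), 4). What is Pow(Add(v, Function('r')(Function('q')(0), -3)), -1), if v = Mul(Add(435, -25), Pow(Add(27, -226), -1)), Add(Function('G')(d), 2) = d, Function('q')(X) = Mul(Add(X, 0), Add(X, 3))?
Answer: Rational(199, 123965) ≈ 0.0016053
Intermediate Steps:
Function('q')(X) = Mul(X, Add(3, X))
Function('G')(d) = Add(-2, d)
Function('r')(u, A) = Pow(Add(-2, A), 4)
v = Rational(-410, 199) (v = Mul(410, Pow(-199, -1)) = Mul(410, Rational(-1, 199)) = Rational(-410, 199) ≈ -2.0603)
Pow(Add(v, Function('r')(Function('q')(0), -3)), -1) = Pow(Add(Rational(-410, 199), Pow(Add(-2, -3), 4)), -1) = Pow(Add(Rational(-410, 199), Pow(-5, 4)), -1) = Pow(Add(Rational(-410, 199), 625), -1) = Pow(Rational(123965, 199), -1) = Rational(199, 123965)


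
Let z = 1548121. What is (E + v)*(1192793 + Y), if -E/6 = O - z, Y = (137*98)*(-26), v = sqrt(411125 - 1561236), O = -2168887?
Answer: 18816617032416 + 843717*I*sqrt(1150111) ≈ 1.8817e+13 + 9.0483e+8*I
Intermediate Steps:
v = I*sqrt(1150111) (v = sqrt(-1150111) = I*sqrt(1150111) ≈ 1072.4*I)
Y = -349076 (Y = 13426*(-26) = -349076)
E = 22302048 (E = -6*(-2168887 - 1*1548121) = -6*(-2168887 - 1548121) = -6*(-3717008) = 22302048)
(E + v)*(1192793 + Y) = (22302048 + I*sqrt(1150111))*(1192793 - 349076) = (22302048 + I*sqrt(1150111))*843717 = 18816617032416 + 843717*I*sqrt(1150111)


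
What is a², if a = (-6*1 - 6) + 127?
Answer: 13225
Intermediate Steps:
a = 115 (a = (-6 - 6) + 127 = -12 + 127 = 115)
a² = 115² = 13225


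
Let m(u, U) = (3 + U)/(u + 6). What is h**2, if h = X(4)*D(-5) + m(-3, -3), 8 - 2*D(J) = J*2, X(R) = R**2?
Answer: 20736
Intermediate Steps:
m(u, U) = (3 + U)/(6 + u)
D(J) = 4 - J (D(J) = 4 - J*2/2 = 4 - J)
h = 144 (h = 4**2*(4 - 1*(-5)) + (3 - 3)/(6 - 3) = 16*(4 + 5) + 0/3 = 16*9 + (1/3)*0 = 144 + 0 = 144)
h**2 = 144**2 = 20736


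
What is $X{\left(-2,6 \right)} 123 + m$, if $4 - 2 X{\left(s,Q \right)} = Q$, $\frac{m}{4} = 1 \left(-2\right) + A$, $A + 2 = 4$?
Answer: $-123$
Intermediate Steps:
$A = 2$ ($A = -2 + 4 = 2$)
$m = 0$ ($m = 4 \left(1 \left(-2\right) + 2\right) = 4 \left(-2 + 2\right) = 4 \cdot 0 = 0$)
$X{\left(s,Q \right)} = 2 - \frac{Q}{2}$
$X{\left(-2,6 \right)} 123 + m = \left(2 - 3\right) 123 + 0 = \left(-1\right) 123 + 0 = -123 + 0 = -123$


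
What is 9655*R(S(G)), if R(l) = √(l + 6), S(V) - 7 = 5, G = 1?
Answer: 28965*√2 ≈ 40963.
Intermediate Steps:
S(V) = 12 (S(V) = 7 + 5 = 12)
R(l) = √(6 + l)
9655*R(S(G)) = 9655*√(6 + 12) = 9655*√18 = 9655*(3*√2) = 28965*√2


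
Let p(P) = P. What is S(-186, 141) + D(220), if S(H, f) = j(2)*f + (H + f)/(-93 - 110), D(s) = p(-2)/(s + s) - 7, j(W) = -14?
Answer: -88461763/44660 ≈ -1980.8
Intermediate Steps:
D(s) = -7 - 1/s (D(s) = -2/(s + s) - 7 = -2/(2*s) - 7 = (1/(2*s))*(-2) - 7 = -1/s - 7 = -7 - 1/s)
S(H, f) = -2843*f/203 - H/203 (S(H, f) = -14*f + (H + f)/(-93 - 110) = -14*f + (H + f)/(-203) = -14*f + (H + f)*(-1/203) = -14*f + (-H/203 - f/203) = -2843*f/203 - H/203)
S(-186, 141) + D(220) = (-2843/203*141 - 1/203*(-186)) + (-7 - 1/220) = (-400863/203 + 186/203) + (-7 - 1*1/220) = -400677/203 + (-7 - 1/220) = -400677/203 - 1541/220 = -88461763/44660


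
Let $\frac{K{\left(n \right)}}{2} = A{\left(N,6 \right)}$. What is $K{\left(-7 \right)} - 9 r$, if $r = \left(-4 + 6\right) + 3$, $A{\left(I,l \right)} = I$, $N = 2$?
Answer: $-41$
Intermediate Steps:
$K{\left(n \right)} = 4$ ($K{\left(n \right)} = 2 \cdot 2 = 4$)
$r = 5$ ($r = 2 + 3 = 5$)
$K{\left(-7 \right)} - 9 r = 4 - 45 = -41$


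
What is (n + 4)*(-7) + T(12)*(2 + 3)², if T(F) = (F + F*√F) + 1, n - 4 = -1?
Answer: 276 + 600*√3 ≈ 1315.2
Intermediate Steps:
n = 3 (n = 4 - 1 = 3)
T(F) = 1 + F + F^(3/2) (T(F) = (F + F^(3/2)) + 1 = 1 + F + F^(3/2))
(n + 4)*(-7) + T(12)*(2 + 3)² = (3 + 4)*(-7) + (1 + 12 + 12^(3/2))*(2 + 3)² = 7*(-7) + (1 + 12 + 24*√3)*5² = -49 + (13 + 24*√3)*25 = -49 + (325 + 600*√3) = 276 + 600*√3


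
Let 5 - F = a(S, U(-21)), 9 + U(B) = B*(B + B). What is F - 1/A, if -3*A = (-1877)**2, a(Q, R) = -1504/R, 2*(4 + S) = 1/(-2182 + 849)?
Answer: 20677246720/3075691617 ≈ 6.7228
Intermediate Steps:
U(B) = -9 + 2*B**2 (U(B) = -9 + B*(B + B) = -9 + B*(2*B) = -9 + 2*B**2)
S = -10665/2666 (S = -4 + 1/(2*(-2182 + 849)) = -4 + (1/2)/(-1333) = -4 + (1/2)*(-1/1333) = -4 - 1/2666 = -10665/2666 ≈ -4.0004)
F = 5869/873 (F = 5 - (-1504)/(-9 + 2*(-21)**2) = 5 - (-1504)/(-9 + 2*441) = 5 - (-1504)/(-9 + 882) = 5 - (-1504)/873 = 5 - 1*(-1504/873) = 5 + 1504/873 = 5869/873 ≈ 6.7228)
A = -3523129/3 (A = -1/3*(-1877)**2 = -1/3*3523129 = -3523129/3 ≈ -1.1744e+6)
F - 1/A = 5869/873 - 1/(-3523129/3) = 5869/873 - 1*(-3/3523129) = 5869/873 + 3/3523129 = 20677246720/3075691617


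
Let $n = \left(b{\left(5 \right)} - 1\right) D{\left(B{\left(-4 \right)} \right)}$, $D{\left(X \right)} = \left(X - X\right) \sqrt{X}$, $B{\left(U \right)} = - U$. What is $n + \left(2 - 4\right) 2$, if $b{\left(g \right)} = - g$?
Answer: $-4$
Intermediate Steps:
$D{\left(X \right)} = 0$ ($D{\left(X \right)} = 0 \sqrt{X} = 0$)
$n = 0$ ($n = \left(\left(-1\right) 5 - 1\right) 0 = \left(-5 - 1\right) 0 = \left(-6\right) 0 = 0$)
$n + \left(2 - 4\right) 2 = 0 + \left(2 - 4\right) 2 = 0 - 4 = -4$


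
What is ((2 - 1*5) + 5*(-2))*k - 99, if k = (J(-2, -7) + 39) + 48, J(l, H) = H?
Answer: -1139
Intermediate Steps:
k = 80 (k = (-7 + 39) + 48 = 32 + 48 = 80)
((2 - 1*5) + 5*(-2))*k - 99 = ((2 - 1*5) + 5*(-2))*80 - 99 = ((2 - 5) - 10)*80 - 99 = (-3 - 10)*80 - 99 = -13*80 - 99 = -1040 - 99 = -1139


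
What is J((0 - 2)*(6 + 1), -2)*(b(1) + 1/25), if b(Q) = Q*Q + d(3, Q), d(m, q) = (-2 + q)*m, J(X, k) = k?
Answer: 98/25 ≈ 3.9200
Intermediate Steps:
d(m, q) = m*(-2 + q)
b(Q) = -6 + Q² + 3*Q (b(Q) = Q*Q + 3*(-2 + Q) = Q² + (-6 + 3*Q) = -6 + Q² + 3*Q)
J((0 - 2)*(6 + 1), -2)*(b(1) + 1/25) = -2*((-6 + 1² + 3*1) + 1/25) = -2*((-6 + 1 + 3) + 1/25) = -2*(-2 + 1/25) = -2*(-49/25) = 98/25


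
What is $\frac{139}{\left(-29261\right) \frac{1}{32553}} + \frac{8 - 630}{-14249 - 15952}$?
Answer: $- \frac{136637307925}{883711461} \approx -154.62$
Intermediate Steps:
$\frac{139}{\left(-29261\right) \frac{1}{32553}} + \frac{8 - 630}{-14249 - 15952} = \frac{139}{- \frac{29261}{32553}} - \frac{622}{-30201} = 139 \left(- \frac{32553}{29261}\right) - - \frac{622}{30201} = - \frac{4524867}{29261} + \frac{622}{30201} = - \frac{136637307925}{883711461}$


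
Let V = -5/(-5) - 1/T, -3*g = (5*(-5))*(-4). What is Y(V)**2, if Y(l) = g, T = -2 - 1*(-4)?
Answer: 10000/9 ≈ 1111.1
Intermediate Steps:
T = 2 (T = -2 + 4 = 2)
g = -100/3 (g = -5*(-5)*(-4)/3 = -(-25)*(-4)/3 = -1/3*100 = -100/3 ≈ -33.333)
V = 1/2 (V = -5/(-5) - 1/2 = -5*(-1/5) - 1*1/2 = 1 - 1/2 = 1/2 ≈ 0.50000)
Y(l) = -100/3
Y(V)**2 = (-100/3)**2 = 10000/9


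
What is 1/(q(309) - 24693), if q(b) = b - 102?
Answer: -1/24486 ≈ -4.0840e-5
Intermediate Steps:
q(b) = -102 + b
1/(q(309) - 24693) = 1/((-102 + 309) - 24693) = 1/(207 - 24693) = 1/(-24486) = -1/24486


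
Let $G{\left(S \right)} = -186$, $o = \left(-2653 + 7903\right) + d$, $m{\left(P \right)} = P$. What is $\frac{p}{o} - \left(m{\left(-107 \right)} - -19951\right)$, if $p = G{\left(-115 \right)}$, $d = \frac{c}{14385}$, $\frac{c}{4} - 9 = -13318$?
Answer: $- \frac{748794972713}{37734007} \approx -19844.0$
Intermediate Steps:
$c = -53236$ ($c = 36 + 4 \left(-13318\right) = 36 - 53272 = -53236$)
$d = - \frac{53236}{14385} \approx -3.7008$
$o = \frac{75468014}{14385}$ ($o = \left(-2653 + 7903\right) - \frac{53236}{14385} = 5250 - \frac{53236}{14385} = \frac{75468014}{14385} \approx 5246.3$)
$p = -186$
$\frac{p}{o} - \left(m{\left(-107 \right)} - -19951\right) = - \frac{186}{\frac{75468014}{14385}} - \left(-107 - -19951\right) = \left(-186\right) \frac{14385}{75468014} - \left(-107 + 19951\right) = - \frac{1337805}{37734007} - 19844 = - \frac{748794972713}{37734007}$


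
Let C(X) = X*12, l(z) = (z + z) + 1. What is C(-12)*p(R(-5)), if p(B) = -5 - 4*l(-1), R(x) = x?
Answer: 144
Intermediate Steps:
l(z) = 1 + 2*z (l(z) = 2*z + 1 = 1 + 2*z)
p(B) = -1 (p(B) = -5 - 4*(1 + 2*(-1)) = -5 - 4*(1 - 2) = -5 - 4*(-1) = -5 + 4 = -1)
C(X) = 12*X
C(-12)*p(R(-5)) = (12*(-12))*(-1) = -144*(-1) = 144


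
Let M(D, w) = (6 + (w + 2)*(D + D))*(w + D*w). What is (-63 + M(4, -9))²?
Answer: 4782969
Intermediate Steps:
M(D, w) = (6 + 2*D*(2 + w))*(w + D*w) (M(D, w) = (6 + (2 + w)*(2*D))*(w + D*w) = (6 + 2*D*(2 + w))*(w + D*w))
(-63 + M(4, -9))² = (-63 + 2*(-9)*(3 + 2*4² + 5*4 + 4*(-9) - 9*4²))² = (-63 + 2*(-9)*(3 + 2*16 + 20 - 36 - 9*16))² = (-63 + 2*(-9)*(3 + 32 + 20 - 36 - 144))² = (-63 + 2*(-9)*(-125))² = (-63 + 2250)² = 2187² = 4782969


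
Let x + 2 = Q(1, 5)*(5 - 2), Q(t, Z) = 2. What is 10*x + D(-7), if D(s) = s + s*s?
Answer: 82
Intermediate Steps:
x = 4 (x = -2 + 2*(5 - 2) = -2 + 2*3 = -2 + 6 = 4)
D(s) = s + s**2
10*x + D(-7) = 10*4 - 7*(1 - 7) = 40 - 7*(-6) = 40 + 42 = 82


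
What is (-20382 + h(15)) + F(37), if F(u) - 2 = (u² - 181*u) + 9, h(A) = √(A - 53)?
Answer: -25699 + I*√38 ≈ -25699.0 + 6.1644*I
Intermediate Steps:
h(A) = √(-53 + A)
F(u) = 11 + u² - 181*u (F(u) = 2 + ((u² - 181*u) + 9) = 2 + (9 + u² - 181*u) = 11 + u² - 181*u)
(-20382 + h(15)) + F(37) = (-20382 + √(-53 + 15)) + (11 + 37² - 181*37) = (-20382 + √(-38)) + (11 + 1369 - 6697) = (-20382 + I*√38) - 5317 = -25699 + I*√38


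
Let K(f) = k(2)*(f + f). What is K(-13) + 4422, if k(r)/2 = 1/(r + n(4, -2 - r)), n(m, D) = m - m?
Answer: 4396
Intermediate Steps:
n(m, D) = 0
k(r) = 2/r (k(r) = 2/(r + 0) = 2/r)
K(f) = 2*f (K(f) = (2/2)*(f + f) = (2*(½))*(2*f) = 1*(2*f) = 2*f)
K(-13) + 4422 = 2*(-13) + 4422 = -26 + 4422 = 4396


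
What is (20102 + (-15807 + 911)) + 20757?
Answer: 25963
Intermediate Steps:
(20102 + (-15807 + 911)) + 20757 = (20102 - 14896) + 20757 = 5206 + 20757 = 25963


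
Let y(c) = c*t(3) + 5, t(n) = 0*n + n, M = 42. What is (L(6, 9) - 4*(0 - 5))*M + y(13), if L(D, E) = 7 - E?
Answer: 800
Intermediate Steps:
t(n) = n (t(n) = 0 + n = n)
y(c) = 5 + 3*c (y(c) = c*3 + 5 = 3*c + 5 = 5 + 3*c)
(L(6, 9) - 4*(0 - 5))*M + y(13) = ((7 - 1*9) - 4*(0 - 5))*42 + (5 + 3*13) = ((7 - 9) - 4*(-5))*42 + (5 + 39) = (-2 - 1*(-20))*42 + 44 = (-2 + 20)*42 + 44 = 18*42 + 44 = 756 + 44 = 800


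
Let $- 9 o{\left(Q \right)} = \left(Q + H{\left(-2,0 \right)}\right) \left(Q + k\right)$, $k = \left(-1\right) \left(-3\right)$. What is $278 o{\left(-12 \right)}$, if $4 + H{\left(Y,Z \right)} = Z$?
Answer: $-4448$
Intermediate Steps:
$H{\left(Y,Z \right)} = -4 + Z$
$k = 3$
$o{\left(Q \right)} = - \frac{\left(-4 + Q\right) \left(3 + Q\right)}{9}$ ($o{\left(Q \right)} = - \frac{\left(Q + \left(-4 + 0\right)\right) \left(Q + 3\right)}{9} = - \frac{\left(Q - 4\right) \left(3 + Q\right)}{9} = - \frac{\left(-4 + Q\right) \left(3 + Q\right)}{9}$)
$278 o{\left(-12 \right)} = 278 \left(\frac{4}{3} - \frac{\left(-12\right)^{2}}{9} + \frac{1}{9} \left(-12\right)\right) = 278 \left(\frac{4}{3} - 16 - \frac{4}{3}\right) = 278 \left(-16\right) = -4448$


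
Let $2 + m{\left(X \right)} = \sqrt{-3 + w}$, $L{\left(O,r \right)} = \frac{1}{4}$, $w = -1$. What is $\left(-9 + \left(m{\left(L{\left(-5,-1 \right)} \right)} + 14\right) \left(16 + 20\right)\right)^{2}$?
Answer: $173745 + 60912 i \approx 1.7375 \cdot 10^{5} + 60912.0 i$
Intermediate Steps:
$L{\left(O,r \right)} = \frac{1}{4}$
$m{\left(X \right)} = -2 + 2 i$ ($m{\left(X \right)} = -2 + \sqrt{-3 - 1} = -2 + \sqrt{-4} = -2 + 2 i$)
$\left(-9 + \left(m{\left(L{\left(-5,-1 \right)} \right)} + 14\right) \left(16 + 20\right)\right)^{2} = \left(-9 + \left(\left(-2 + 2 i\right) + 14\right) \left(16 + 20\right)\right)^{2} = \left(-9 + \left(12 + 2 i\right) 36\right)^{2} = \left(-9 + \left(432 + 72 i\right)\right)^{2} = \left(423 + 72 i\right)^{2}$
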